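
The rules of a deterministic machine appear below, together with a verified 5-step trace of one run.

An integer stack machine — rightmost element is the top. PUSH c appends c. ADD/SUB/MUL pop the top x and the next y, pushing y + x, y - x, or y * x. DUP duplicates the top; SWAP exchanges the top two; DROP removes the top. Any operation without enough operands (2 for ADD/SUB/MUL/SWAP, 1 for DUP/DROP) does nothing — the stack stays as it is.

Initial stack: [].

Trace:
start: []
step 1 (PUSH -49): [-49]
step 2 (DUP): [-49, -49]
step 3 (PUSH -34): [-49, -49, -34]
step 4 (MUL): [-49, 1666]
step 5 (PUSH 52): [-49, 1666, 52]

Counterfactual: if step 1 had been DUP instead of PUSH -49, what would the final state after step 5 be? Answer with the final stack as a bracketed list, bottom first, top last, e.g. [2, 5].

[-34, 52]

(re-executing from step 1 with the substitution; state before step 1: [])
step 1 (DUP): []
step 2 (DUP): []
step 3 (PUSH -34): [-34]
step 4 (MUL): [-34]
step 5 (PUSH 52): [-34, 52]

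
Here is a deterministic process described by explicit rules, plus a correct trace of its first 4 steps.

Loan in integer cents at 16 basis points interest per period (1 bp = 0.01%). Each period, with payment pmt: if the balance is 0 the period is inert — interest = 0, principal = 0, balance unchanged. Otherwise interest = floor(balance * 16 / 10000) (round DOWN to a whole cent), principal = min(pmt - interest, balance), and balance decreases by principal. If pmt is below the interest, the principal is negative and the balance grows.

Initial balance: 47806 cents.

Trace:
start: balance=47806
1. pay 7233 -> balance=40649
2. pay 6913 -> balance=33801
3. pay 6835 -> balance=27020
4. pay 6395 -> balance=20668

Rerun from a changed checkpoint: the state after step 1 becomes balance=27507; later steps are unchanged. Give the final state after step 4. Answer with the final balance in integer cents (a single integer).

state after step 1 := balance=27507
2. pay 6913 -> balance=20638
3. pay 6835 -> balance=13836
4. pay 6395 -> balance=7463

7463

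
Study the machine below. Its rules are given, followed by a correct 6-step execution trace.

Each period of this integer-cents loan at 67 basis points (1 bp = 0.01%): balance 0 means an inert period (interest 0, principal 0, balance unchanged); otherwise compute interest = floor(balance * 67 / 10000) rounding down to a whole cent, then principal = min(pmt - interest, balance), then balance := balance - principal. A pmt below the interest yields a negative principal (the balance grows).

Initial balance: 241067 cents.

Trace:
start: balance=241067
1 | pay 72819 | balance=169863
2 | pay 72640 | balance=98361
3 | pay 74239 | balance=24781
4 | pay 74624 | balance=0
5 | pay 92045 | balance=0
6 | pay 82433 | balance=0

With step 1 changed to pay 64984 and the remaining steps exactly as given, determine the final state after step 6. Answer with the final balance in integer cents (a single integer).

(re-executing from step 1 with the substitution; state before step 1: balance=241067)
1 | pay 64984 | balance=177698
2 | pay 72640 | balance=106248
3 | pay 74239 | balance=32720
4 | pay 74624 | balance=0
5 | pay 92045 | balance=0
6 | pay 82433 | balance=0

0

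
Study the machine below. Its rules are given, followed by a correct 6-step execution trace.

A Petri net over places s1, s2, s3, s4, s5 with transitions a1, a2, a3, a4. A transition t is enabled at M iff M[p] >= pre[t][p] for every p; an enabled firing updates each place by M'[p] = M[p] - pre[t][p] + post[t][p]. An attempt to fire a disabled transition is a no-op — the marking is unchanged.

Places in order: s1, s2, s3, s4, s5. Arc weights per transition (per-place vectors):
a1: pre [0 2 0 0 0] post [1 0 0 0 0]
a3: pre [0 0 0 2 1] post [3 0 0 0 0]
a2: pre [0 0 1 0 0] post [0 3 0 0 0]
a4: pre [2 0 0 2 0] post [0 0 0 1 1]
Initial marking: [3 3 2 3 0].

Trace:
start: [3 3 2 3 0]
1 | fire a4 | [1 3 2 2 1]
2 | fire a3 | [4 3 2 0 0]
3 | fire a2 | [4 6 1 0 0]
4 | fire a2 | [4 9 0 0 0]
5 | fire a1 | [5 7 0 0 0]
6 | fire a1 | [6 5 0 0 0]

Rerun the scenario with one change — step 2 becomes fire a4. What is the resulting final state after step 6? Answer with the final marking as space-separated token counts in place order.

3 5 0 2 1

(re-executing from step 2 with the substitution; state before step 2: [1 3 2 2 1])
2 | fire a4 | [1 3 2 2 1]
3 | fire a2 | [1 6 1 2 1]
4 | fire a2 | [1 9 0 2 1]
5 | fire a1 | [2 7 0 2 1]
6 | fire a1 | [3 5 0 2 1]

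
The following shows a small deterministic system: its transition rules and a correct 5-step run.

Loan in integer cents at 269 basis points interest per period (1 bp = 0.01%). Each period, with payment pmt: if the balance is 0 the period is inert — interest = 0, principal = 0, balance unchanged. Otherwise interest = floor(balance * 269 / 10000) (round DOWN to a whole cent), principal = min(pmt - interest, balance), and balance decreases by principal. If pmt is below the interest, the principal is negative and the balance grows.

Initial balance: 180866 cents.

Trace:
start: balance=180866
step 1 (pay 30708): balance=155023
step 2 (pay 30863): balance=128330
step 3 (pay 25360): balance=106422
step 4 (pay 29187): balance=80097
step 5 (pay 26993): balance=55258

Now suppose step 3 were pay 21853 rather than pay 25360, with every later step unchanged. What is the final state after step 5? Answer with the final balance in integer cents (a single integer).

(re-executing from step 3 with the substitution; state before step 3: balance=128330)
step 3 (pay 21853): balance=109929
step 4 (pay 29187): balance=83699
step 5 (pay 26993): balance=58957

58957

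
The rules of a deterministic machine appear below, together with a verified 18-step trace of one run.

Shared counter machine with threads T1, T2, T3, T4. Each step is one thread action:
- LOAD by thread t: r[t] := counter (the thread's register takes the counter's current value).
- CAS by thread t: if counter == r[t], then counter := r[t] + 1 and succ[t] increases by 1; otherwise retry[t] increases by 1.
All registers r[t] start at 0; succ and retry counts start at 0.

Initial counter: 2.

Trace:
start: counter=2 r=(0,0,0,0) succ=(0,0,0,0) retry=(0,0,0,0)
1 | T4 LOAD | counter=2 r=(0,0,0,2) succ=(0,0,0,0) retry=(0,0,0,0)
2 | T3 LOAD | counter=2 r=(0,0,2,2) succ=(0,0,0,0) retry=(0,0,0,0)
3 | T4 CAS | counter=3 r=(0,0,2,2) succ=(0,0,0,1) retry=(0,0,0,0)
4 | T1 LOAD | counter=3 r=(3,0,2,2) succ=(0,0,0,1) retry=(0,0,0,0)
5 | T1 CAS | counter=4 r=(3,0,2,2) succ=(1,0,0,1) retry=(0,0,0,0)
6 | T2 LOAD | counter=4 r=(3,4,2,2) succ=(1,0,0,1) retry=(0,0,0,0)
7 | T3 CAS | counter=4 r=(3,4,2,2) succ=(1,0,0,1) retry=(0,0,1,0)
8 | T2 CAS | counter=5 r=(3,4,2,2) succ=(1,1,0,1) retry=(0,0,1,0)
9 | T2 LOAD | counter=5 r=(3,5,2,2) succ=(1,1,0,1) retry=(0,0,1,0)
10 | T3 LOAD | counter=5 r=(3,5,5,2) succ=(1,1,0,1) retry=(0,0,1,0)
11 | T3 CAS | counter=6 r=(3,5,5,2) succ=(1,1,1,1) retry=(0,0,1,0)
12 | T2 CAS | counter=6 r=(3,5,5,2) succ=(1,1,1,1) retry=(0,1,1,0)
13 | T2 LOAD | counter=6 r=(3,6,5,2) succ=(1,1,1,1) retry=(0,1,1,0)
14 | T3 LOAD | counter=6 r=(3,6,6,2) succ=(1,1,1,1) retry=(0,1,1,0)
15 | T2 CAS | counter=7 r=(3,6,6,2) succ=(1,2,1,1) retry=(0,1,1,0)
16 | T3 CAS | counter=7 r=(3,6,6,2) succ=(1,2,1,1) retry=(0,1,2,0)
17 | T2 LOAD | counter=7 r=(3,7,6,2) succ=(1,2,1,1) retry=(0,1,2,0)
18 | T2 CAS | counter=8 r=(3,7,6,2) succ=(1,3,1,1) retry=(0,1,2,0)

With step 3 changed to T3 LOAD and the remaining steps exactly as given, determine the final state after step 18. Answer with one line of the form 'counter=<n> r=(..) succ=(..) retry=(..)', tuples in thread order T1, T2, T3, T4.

(re-executing from step 3 with the substitution; state before step 3: counter=2 r=(0,0,2,2) succ=(0,0,0,0) retry=(0,0,0,0))
3 | T3 LOAD | counter=2 r=(0,0,2,2) succ=(0,0,0,0) retry=(0,0,0,0)
4 | T1 LOAD | counter=2 r=(2,0,2,2) succ=(0,0,0,0) retry=(0,0,0,0)
5 | T1 CAS | counter=3 r=(2,0,2,2) succ=(1,0,0,0) retry=(0,0,0,0)
6 | T2 LOAD | counter=3 r=(2,3,2,2) succ=(1,0,0,0) retry=(0,0,0,0)
7 | T3 CAS | counter=3 r=(2,3,2,2) succ=(1,0,0,0) retry=(0,0,1,0)
8 | T2 CAS | counter=4 r=(2,3,2,2) succ=(1,1,0,0) retry=(0,0,1,0)
9 | T2 LOAD | counter=4 r=(2,4,2,2) succ=(1,1,0,0) retry=(0,0,1,0)
10 | T3 LOAD | counter=4 r=(2,4,4,2) succ=(1,1,0,0) retry=(0,0,1,0)
11 | T3 CAS | counter=5 r=(2,4,4,2) succ=(1,1,1,0) retry=(0,0,1,0)
12 | T2 CAS | counter=5 r=(2,4,4,2) succ=(1,1,1,0) retry=(0,1,1,0)
13 | T2 LOAD | counter=5 r=(2,5,4,2) succ=(1,1,1,0) retry=(0,1,1,0)
14 | T3 LOAD | counter=5 r=(2,5,5,2) succ=(1,1,1,0) retry=(0,1,1,0)
15 | T2 CAS | counter=6 r=(2,5,5,2) succ=(1,2,1,0) retry=(0,1,1,0)
16 | T3 CAS | counter=6 r=(2,5,5,2) succ=(1,2,1,0) retry=(0,1,2,0)
17 | T2 LOAD | counter=6 r=(2,6,5,2) succ=(1,2,1,0) retry=(0,1,2,0)
18 | T2 CAS | counter=7 r=(2,6,5,2) succ=(1,3,1,0) retry=(0,1,2,0)

counter=7 r=(2,6,5,2) succ=(1,3,1,0) retry=(0,1,2,0)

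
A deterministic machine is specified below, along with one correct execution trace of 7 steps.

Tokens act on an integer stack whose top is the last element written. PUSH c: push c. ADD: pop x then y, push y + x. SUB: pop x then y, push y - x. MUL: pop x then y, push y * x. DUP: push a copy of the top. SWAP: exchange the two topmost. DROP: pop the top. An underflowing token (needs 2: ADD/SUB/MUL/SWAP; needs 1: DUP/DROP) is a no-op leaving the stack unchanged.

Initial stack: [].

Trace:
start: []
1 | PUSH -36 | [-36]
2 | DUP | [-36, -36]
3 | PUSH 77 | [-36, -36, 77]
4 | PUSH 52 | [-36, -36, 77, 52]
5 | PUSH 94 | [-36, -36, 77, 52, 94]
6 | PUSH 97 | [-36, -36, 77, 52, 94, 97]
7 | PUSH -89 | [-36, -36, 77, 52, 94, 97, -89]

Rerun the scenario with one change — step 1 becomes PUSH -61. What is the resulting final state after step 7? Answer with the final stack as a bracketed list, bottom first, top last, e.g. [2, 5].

(re-executing from step 1 with the substitution; state before step 1: [])
1 | PUSH -61 | [-61]
2 | DUP | [-61, -61]
3 | PUSH 77 | [-61, -61, 77]
4 | PUSH 52 | [-61, -61, 77, 52]
5 | PUSH 94 | [-61, -61, 77, 52, 94]
6 | PUSH 97 | [-61, -61, 77, 52, 94, 97]
7 | PUSH -89 | [-61, -61, 77, 52, 94, 97, -89]

[-61, -61, 77, 52, 94, 97, -89]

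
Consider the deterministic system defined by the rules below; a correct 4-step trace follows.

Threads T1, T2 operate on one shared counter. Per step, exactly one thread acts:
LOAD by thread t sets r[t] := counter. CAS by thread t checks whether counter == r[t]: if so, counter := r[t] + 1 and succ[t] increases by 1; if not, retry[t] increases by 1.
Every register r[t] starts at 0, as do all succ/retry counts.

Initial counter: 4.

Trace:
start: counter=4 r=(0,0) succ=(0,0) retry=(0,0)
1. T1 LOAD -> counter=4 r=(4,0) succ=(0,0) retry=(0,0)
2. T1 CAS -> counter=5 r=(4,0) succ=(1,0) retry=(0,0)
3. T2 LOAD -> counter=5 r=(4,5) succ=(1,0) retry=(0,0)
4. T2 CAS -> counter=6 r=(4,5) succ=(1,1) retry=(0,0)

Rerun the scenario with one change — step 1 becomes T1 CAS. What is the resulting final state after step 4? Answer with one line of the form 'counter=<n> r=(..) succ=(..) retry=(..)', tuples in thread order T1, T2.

counter=5 r=(0,4) succ=(0,1) retry=(2,0)

(re-executing from step 1 with the substitution; state before step 1: counter=4 r=(0,0) succ=(0,0) retry=(0,0))
1. T1 CAS -> counter=4 r=(0,0) succ=(0,0) retry=(1,0)
2. T1 CAS -> counter=4 r=(0,0) succ=(0,0) retry=(2,0)
3. T2 LOAD -> counter=4 r=(0,4) succ=(0,0) retry=(2,0)
4. T2 CAS -> counter=5 r=(0,4) succ=(0,1) retry=(2,0)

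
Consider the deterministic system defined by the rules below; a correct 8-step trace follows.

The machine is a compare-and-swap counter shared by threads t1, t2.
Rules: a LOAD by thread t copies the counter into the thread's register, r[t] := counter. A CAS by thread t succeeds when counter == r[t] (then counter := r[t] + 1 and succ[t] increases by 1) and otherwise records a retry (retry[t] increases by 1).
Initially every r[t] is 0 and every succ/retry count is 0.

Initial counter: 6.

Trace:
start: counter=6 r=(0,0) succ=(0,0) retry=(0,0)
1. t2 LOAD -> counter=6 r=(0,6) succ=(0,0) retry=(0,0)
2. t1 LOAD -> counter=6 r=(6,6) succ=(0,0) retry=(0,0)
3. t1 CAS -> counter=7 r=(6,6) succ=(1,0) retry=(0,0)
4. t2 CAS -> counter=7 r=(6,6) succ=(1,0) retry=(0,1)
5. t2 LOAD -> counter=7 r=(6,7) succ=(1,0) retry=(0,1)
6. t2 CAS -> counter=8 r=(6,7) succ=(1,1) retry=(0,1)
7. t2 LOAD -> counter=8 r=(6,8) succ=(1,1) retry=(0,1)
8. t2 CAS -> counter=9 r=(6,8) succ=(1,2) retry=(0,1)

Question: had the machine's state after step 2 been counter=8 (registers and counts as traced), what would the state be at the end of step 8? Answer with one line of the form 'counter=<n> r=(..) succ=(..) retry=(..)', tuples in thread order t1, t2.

counter=10 r=(6,9) succ=(0,2) retry=(1,1)

state after step 2 := counter=8 r=(6,6) succ=(0,0) retry=(0,0)
3. t1 CAS -> counter=8 r=(6,6) succ=(0,0) retry=(1,0)
4. t2 CAS -> counter=8 r=(6,6) succ=(0,0) retry=(1,1)
5. t2 LOAD -> counter=8 r=(6,8) succ=(0,0) retry=(1,1)
6. t2 CAS -> counter=9 r=(6,8) succ=(0,1) retry=(1,1)
7. t2 LOAD -> counter=9 r=(6,9) succ=(0,1) retry=(1,1)
8. t2 CAS -> counter=10 r=(6,9) succ=(0,2) retry=(1,1)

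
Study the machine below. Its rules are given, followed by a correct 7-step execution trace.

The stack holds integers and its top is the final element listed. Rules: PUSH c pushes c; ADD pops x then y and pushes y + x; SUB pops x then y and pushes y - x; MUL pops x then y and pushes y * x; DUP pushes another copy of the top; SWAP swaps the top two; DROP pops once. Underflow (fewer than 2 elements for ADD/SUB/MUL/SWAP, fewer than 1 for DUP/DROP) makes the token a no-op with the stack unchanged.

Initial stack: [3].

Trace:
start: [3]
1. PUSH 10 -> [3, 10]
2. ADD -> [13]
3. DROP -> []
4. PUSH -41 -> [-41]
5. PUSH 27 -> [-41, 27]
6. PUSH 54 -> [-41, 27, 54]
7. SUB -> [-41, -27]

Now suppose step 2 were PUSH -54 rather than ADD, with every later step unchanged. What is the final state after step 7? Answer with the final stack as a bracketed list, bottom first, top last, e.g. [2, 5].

(re-executing from step 2 with the substitution; state before step 2: [3, 10])
2. PUSH -54 -> [3, 10, -54]
3. DROP -> [3, 10]
4. PUSH -41 -> [3, 10, -41]
5. PUSH 27 -> [3, 10, -41, 27]
6. PUSH 54 -> [3, 10, -41, 27, 54]
7. SUB -> [3, 10, -41, -27]

[3, 10, -41, -27]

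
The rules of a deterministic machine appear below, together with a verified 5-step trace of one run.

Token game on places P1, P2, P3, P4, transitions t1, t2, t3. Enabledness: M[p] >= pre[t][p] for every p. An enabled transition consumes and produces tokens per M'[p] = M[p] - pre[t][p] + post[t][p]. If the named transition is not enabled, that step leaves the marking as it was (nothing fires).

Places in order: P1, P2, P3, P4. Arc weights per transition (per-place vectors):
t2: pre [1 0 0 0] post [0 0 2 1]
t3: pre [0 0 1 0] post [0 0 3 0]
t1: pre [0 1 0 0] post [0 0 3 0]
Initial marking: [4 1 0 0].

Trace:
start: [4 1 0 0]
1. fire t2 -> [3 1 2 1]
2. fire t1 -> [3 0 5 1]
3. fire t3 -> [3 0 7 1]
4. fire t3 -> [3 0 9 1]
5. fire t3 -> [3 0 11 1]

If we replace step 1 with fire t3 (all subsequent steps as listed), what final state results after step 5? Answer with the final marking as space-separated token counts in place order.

4 0 9 0

(re-executing from step 1 with the substitution; state before step 1: [4 1 0 0])
1. fire t3 -> [4 1 0 0]
2. fire t1 -> [4 0 3 0]
3. fire t3 -> [4 0 5 0]
4. fire t3 -> [4 0 7 0]
5. fire t3 -> [4 0 9 0]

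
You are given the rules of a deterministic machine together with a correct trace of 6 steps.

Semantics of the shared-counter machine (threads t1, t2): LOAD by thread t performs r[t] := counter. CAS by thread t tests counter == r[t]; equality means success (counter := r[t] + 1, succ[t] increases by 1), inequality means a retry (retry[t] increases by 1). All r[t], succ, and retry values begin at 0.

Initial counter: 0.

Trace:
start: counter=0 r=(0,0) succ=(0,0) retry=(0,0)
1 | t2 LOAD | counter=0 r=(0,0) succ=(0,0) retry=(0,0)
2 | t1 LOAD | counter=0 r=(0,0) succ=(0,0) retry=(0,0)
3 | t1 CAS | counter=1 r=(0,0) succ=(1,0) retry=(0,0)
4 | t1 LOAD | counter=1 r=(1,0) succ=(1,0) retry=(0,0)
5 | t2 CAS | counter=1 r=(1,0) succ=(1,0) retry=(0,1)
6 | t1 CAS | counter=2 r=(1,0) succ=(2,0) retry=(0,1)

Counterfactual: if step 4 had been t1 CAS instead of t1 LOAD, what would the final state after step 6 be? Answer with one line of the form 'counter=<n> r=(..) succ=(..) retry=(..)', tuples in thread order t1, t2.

(re-executing from step 4 with the substitution; state before step 4: counter=1 r=(0,0) succ=(1,0) retry=(0,0))
4 | t1 CAS | counter=1 r=(0,0) succ=(1,0) retry=(1,0)
5 | t2 CAS | counter=1 r=(0,0) succ=(1,0) retry=(1,1)
6 | t1 CAS | counter=1 r=(0,0) succ=(1,0) retry=(2,1)

counter=1 r=(0,0) succ=(1,0) retry=(2,1)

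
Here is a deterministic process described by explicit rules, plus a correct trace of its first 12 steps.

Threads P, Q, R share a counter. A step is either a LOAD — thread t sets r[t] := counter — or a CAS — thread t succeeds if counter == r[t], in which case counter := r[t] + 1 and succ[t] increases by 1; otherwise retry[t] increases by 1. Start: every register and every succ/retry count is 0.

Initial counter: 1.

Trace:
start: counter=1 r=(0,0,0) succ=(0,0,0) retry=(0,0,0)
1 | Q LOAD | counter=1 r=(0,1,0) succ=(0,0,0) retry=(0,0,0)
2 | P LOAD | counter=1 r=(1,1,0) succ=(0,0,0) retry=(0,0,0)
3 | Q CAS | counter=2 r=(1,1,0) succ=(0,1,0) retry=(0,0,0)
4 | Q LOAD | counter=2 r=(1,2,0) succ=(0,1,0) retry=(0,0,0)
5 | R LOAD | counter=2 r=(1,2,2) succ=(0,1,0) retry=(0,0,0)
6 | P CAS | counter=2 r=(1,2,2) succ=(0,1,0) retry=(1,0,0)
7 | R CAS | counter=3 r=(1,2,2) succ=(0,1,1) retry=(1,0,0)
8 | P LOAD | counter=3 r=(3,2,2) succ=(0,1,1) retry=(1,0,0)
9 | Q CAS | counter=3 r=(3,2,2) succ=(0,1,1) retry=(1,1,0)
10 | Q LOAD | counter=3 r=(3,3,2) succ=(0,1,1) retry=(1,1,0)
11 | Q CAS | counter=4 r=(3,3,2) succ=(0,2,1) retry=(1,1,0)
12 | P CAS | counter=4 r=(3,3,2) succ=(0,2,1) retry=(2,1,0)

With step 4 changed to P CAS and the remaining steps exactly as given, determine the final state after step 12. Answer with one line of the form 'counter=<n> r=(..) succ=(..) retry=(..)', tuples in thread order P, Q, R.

counter=4 r=(3,3,2) succ=(0,2,1) retry=(3,1,0)

(re-executing from step 4 with the substitution; state before step 4: counter=2 r=(1,1,0) succ=(0,1,0) retry=(0,0,0))
4 | P CAS | counter=2 r=(1,1,0) succ=(0,1,0) retry=(1,0,0)
5 | R LOAD | counter=2 r=(1,1,2) succ=(0,1,0) retry=(1,0,0)
6 | P CAS | counter=2 r=(1,1,2) succ=(0,1,0) retry=(2,0,0)
7 | R CAS | counter=3 r=(1,1,2) succ=(0,1,1) retry=(2,0,0)
8 | P LOAD | counter=3 r=(3,1,2) succ=(0,1,1) retry=(2,0,0)
9 | Q CAS | counter=3 r=(3,1,2) succ=(0,1,1) retry=(2,1,0)
10 | Q LOAD | counter=3 r=(3,3,2) succ=(0,1,1) retry=(2,1,0)
11 | Q CAS | counter=4 r=(3,3,2) succ=(0,2,1) retry=(2,1,0)
12 | P CAS | counter=4 r=(3,3,2) succ=(0,2,1) retry=(3,1,0)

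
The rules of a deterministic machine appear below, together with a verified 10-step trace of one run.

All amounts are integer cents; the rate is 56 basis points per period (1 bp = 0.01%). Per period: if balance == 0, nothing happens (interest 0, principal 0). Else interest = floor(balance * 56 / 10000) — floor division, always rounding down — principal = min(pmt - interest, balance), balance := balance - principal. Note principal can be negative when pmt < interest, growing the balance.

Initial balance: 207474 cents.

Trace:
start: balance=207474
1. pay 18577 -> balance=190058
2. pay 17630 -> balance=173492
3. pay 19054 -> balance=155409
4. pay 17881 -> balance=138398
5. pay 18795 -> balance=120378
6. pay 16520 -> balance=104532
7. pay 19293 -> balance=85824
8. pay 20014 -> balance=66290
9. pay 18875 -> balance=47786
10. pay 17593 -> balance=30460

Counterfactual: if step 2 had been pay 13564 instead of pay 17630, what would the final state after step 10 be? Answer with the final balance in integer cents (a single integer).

(re-executing from step 2 with the substitution; state before step 2: balance=190058)
2. pay 13564 -> balance=177558
3. pay 19054 -> balance=159498
4. pay 17881 -> balance=142510
5. pay 18795 -> balance=124513
6. pay 16520 -> balance=108690
7. pay 19293 -> balance=90005
8. pay 20014 -> balance=70495
9. pay 18875 -> balance=52014
10. pay 17593 -> balance=34712

34712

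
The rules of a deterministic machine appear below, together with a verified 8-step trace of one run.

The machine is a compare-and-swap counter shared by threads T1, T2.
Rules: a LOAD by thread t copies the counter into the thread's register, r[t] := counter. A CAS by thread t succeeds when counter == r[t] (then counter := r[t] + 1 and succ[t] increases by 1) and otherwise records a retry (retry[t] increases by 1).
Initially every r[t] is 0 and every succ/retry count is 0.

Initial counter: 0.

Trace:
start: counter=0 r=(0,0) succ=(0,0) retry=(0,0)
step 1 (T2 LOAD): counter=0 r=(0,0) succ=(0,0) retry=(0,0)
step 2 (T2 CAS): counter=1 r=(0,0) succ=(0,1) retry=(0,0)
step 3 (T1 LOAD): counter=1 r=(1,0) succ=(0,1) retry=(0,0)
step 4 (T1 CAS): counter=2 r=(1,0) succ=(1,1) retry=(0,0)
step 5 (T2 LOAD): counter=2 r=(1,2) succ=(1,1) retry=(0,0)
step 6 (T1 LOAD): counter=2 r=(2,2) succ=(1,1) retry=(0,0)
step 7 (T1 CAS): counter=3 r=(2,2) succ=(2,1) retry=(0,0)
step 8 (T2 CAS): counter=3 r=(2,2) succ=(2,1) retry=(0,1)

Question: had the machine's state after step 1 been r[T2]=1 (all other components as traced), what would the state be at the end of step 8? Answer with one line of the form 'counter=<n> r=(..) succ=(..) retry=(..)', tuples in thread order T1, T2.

counter=2 r=(1,1) succ=(2,0) retry=(0,2)

state after step 1 := counter=0 r=(0,1) succ=(0,0) retry=(0,0)
step 2 (T2 CAS): counter=0 r=(0,1) succ=(0,0) retry=(0,1)
step 3 (T1 LOAD): counter=0 r=(0,1) succ=(0,0) retry=(0,1)
step 4 (T1 CAS): counter=1 r=(0,1) succ=(1,0) retry=(0,1)
step 5 (T2 LOAD): counter=1 r=(0,1) succ=(1,0) retry=(0,1)
step 6 (T1 LOAD): counter=1 r=(1,1) succ=(1,0) retry=(0,1)
step 7 (T1 CAS): counter=2 r=(1,1) succ=(2,0) retry=(0,1)
step 8 (T2 CAS): counter=2 r=(1,1) succ=(2,0) retry=(0,2)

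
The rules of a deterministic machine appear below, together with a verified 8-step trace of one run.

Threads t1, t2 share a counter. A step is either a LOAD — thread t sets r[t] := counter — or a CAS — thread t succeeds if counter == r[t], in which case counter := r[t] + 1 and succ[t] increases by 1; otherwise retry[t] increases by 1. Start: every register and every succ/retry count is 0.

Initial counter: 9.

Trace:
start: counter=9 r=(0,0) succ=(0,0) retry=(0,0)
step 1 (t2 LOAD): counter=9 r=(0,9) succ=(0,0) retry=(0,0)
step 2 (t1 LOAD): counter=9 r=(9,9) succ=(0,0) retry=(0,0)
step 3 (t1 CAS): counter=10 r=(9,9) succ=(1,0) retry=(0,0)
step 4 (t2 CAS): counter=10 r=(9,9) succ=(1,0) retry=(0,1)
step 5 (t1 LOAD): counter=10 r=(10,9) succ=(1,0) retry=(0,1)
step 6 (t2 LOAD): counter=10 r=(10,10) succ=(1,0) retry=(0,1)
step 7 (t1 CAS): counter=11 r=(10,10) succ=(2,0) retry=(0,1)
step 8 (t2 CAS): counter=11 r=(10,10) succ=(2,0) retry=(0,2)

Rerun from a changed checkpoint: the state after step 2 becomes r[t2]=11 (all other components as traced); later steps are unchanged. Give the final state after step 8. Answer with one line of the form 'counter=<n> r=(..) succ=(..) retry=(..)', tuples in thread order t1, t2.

counter=11 r=(10,10) succ=(2,0) retry=(0,2)

state after step 2 := counter=9 r=(9,11) succ=(0,0) retry=(0,0)
step 3 (t1 CAS): counter=10 r=(9,11) succ=(1,0) retry=(0,0)
step 4 (t2 CAS): counter=10 r=(9,11) succ=(1,0) retry=(0,1)
step 5 (t1 LOAD): counter=10 r=(10,11) succ=(1,0) retry=(0,1)
step 6 (t2 LOAD): counter=10 r=(10,10) succ=(1,0) retry=(0,1)
step 7 (t1 CAS): counter=11 r=(10,10) succ=(2,0) retry=(0,1)
step 8 (t2 CAS): counter=11 r=(10,10) succ=(2,0) retry=(0,2)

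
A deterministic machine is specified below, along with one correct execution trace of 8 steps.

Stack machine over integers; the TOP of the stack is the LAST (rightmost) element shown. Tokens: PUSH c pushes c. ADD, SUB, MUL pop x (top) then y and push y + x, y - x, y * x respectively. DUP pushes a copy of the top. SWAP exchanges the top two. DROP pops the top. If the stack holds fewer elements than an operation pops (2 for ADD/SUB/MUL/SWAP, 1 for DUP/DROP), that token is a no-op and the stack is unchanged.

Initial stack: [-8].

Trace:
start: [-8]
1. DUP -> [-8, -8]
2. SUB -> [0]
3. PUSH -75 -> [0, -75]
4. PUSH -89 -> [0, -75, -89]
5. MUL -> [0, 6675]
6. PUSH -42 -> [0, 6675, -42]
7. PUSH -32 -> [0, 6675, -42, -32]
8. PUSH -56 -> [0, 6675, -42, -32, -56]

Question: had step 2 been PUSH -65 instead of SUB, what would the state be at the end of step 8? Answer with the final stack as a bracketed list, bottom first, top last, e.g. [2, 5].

(re-executing from step 2 with the substitution; state before step 2: [-8, -8])
2. PUSH -65 -> [-8, -8, -65]
3. PUSH -75 -> [-8, -8, -65, -75]
4. PUSH -89 -> [-8, -8, -65, -75, -89]
5. MUL -> [-8, -8, -65, 6675]
6. PUSH -42 -> [-8, -8, -65, 6675, -42]
7. PUSH -32 -> [-8, -8, -65, 6675, -42, -32]
8. PUSH -56 -> [-8, -8, -65, 6675, -42, -32, -56]

[-8, -8, -65, 6675, -42, -32, -56]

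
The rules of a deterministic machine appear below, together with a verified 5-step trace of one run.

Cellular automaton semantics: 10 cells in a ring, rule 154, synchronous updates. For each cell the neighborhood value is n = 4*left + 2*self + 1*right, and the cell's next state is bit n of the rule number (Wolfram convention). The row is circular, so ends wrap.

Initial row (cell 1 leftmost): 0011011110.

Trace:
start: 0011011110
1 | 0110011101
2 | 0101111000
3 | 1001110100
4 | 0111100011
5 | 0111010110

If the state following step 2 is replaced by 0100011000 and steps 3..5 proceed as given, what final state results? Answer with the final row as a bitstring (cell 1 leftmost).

state after step 2 := 0100011000
3 | 1010110100
4 | 0000100011
5 | 1001010110

1001010110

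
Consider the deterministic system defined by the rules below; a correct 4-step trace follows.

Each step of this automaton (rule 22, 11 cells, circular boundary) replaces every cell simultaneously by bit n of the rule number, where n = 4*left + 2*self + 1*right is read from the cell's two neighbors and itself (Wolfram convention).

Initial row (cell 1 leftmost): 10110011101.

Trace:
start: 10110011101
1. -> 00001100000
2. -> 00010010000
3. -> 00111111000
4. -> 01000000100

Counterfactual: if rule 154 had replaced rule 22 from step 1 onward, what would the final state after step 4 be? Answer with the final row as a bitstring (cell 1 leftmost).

(re-executing steps 1..4 under rule 154; state before step 1: 10110011101)
1. -> 00101111001
2. -> 11001110110
3. -> 10111100100
4. -> 00111011011

00111011011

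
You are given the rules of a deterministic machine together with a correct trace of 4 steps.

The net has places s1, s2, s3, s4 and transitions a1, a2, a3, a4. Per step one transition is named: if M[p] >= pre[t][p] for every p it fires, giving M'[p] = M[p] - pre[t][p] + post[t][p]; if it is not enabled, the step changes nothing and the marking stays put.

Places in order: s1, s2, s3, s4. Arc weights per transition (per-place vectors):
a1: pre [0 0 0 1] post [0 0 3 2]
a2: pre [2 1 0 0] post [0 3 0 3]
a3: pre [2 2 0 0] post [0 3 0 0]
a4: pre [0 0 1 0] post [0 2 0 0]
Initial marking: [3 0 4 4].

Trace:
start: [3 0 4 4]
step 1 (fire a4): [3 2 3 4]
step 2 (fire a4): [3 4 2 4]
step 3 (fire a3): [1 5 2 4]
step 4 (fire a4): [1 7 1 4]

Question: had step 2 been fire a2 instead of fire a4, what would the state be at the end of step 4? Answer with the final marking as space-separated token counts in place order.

(re-executing from step 2 with the substitution; state before step 2: [3 2 3 4])
step 2 (fire a2): [1 4 3 7]
step 3 (fire a3): [1 4 3 7]
step 4 (fire a4): [1 6 2 7]

1 6 2 7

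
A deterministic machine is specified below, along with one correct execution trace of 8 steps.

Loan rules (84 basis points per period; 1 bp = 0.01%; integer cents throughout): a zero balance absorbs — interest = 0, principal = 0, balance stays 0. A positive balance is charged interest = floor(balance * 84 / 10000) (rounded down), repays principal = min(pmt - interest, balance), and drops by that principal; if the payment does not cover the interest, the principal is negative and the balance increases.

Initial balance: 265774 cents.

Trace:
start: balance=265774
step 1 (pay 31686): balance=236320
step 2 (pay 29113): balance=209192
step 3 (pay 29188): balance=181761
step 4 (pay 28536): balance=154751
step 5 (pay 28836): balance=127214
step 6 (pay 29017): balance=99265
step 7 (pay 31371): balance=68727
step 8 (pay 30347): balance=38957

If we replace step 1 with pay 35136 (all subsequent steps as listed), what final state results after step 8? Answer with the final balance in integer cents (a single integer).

35299

(re-executing from step 1 with the substitution; state before step 1: balance=265774)
step 1 (pay 35136): balance=232870
step 2 (pay 29113): balance=205713
step 3 (pay 29188): balance=178252
step 4 (pay 28536): balance=151213
step 5 (pay 28836): balance=123647
step 6 (pay 29017): balance=95668
step 7 (pay 31371): balance=65100
step 8 (pay 30347): balance=35299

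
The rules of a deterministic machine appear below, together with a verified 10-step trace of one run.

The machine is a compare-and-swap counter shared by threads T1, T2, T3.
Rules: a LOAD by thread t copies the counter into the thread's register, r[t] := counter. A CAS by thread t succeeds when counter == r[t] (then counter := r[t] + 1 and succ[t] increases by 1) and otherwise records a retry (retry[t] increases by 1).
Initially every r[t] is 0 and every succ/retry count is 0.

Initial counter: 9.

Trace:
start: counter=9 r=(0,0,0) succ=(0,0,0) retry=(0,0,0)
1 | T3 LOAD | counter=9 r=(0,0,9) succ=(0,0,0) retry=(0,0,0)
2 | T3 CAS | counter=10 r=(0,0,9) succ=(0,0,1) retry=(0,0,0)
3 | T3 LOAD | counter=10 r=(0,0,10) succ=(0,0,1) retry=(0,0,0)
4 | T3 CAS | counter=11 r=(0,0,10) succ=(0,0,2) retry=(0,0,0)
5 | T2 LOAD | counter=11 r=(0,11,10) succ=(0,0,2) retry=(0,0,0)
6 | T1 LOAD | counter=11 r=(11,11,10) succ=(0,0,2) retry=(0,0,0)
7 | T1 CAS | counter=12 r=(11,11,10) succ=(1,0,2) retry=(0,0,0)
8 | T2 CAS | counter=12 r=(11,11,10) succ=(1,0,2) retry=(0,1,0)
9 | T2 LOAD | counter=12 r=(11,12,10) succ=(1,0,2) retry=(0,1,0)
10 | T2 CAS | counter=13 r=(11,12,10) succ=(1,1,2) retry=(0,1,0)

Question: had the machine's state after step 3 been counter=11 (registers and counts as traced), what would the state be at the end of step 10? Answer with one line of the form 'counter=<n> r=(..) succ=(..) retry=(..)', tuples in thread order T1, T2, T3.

counter=13 r=(11,12,10) succ=(1,1,1) retry=(0,1,1)

state after step 3 := counter=11 r=(0,0,10) succ=(0,0,1) retry=(0,0,0)
4 | T3 CAS | counter=11 r=(0,0,10) succ=(0,0,1) retry=(0,0,1)
5 | T2 LOAD | counter=11 r=(0,11,10) succ=(0,0,1) retry=(0,0,1)
6 | T1 LOAD | counter=11 r=(11,11,10) succ=(0,0,1) retry=(0,0,1)
7 | T1 CAS | counter=12 r=(11,11,10) succ=(1,0,1) retry=(0,0,1)
8 | T2 CAS | counter=12 r=(11,11,10) succ=(1,0,1) retry=(0,1,1)
9 | T2 LOAD | counter=12 r=(11,12,10) succ=(1,0,1) retry=(0,1,1)
10 | T2 CAS | counter=13 r=(11,12,10) succ=(1,1,1) retry=(0,1,1)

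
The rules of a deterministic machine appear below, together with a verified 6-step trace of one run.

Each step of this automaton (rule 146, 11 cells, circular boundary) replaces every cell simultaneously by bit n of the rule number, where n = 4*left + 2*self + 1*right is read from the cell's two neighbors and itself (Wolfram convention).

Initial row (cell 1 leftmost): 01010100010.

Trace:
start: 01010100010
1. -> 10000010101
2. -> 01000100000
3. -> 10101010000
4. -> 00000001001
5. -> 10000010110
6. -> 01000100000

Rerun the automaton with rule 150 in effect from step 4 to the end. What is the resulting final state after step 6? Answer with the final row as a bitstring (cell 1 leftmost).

(re-executing steps 4..6 under rule 150; state before step 4: 10101010000)
4. -> 10101011001
5. -> 00101000110
6. -> 01101101001

01101101001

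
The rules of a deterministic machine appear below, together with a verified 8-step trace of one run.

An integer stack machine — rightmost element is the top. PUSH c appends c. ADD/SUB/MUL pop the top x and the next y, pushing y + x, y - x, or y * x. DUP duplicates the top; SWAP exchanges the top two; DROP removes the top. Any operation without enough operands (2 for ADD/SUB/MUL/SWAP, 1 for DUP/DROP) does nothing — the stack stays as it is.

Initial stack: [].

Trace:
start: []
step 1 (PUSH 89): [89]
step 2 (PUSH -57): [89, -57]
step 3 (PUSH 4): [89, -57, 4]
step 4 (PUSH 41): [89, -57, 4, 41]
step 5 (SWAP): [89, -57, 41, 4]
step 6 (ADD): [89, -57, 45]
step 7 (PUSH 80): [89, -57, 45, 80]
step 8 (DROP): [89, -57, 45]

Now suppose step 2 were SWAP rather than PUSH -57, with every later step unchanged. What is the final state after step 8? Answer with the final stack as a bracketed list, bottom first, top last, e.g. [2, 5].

(re-executing from step 2 with the substitution; state before step 2: [89])
step 2 (SWAP): [89]
step 3 (PUSH 4): [89, 4]
step 4 (PUSH 41): [89, 4, 41]
step 5 (SWAP): [89, 41, 4]
step 6 (ADD): [89, 45]
step 7 (PUSH 80): [89, 45, 80]
step 8 (DROP): [89, 45]

[89, 45]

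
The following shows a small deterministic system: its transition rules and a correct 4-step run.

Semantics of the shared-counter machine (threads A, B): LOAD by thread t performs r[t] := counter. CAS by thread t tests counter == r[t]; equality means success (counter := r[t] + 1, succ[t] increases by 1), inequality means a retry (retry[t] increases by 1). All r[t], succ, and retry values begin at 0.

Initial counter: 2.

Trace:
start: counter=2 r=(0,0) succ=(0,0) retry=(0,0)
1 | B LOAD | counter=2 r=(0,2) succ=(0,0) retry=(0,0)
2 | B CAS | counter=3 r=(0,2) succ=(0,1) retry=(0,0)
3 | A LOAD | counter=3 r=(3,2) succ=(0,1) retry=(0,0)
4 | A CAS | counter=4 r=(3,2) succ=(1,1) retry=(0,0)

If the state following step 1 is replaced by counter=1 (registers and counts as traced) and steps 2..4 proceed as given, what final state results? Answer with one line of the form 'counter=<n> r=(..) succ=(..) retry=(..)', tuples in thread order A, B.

state after step 1 := counter=1 r=(0,2) succ=(0,0) retry=(0,0)
2 | B CAS | counter=1 r=(0,2) succ=(0,0) retry=(0,1)
3 | A LOAD | counter=1 r=(1,2) succ=(0,0) retry=(0,1)
4 | A CAS | counter=2 r=(1,2) succ=(1,0) retry=(0,1)

counter=2 r=(1,2) succ=(1,0) retry=(0,1)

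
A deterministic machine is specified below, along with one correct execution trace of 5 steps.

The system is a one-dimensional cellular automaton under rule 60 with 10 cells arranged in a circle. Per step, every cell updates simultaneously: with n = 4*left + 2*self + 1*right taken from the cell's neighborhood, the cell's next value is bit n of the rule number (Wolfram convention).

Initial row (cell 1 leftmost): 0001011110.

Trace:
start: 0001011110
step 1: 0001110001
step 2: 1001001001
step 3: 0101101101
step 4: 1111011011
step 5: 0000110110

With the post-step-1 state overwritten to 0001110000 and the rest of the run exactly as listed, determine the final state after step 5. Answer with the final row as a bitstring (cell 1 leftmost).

state after step 1 := 0001110000
step 2: 0001001000
step 3: 0001101100
step 4: 0001011010
step 5: 0001110111

0001110111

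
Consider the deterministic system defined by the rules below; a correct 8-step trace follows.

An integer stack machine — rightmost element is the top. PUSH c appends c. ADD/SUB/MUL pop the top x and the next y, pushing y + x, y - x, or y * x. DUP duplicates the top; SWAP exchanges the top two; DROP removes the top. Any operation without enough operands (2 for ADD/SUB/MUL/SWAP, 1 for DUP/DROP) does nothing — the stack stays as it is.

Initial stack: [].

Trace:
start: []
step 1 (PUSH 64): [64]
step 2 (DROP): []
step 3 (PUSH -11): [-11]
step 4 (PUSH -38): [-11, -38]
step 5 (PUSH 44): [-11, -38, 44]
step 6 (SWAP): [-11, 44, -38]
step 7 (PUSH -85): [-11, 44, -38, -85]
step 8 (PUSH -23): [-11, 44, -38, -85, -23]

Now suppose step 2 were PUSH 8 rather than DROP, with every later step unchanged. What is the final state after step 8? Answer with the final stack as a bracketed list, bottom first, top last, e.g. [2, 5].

[64, 8, -11, 44, -38, -85, -23]

(re-executing from step 2 with the substitution; state before step 2: [64])
step 2 (PUSH 8): [64, 8]
step 3 (PUSH -11): [64, 8, -11]
step 4 (PUSH -38): [64, 8, -11, -38]
step 5 (PUSH 44): [64, 8, -11, -38, 44]
step 6 (SWAP): [64, 8, -11, 44, -38]
step 7 (PUSH -85): [64, 8, -11, 44, -38, -85]
step 8 (PUSH -23): [64, 8, -11, 44, -38, -85, -23]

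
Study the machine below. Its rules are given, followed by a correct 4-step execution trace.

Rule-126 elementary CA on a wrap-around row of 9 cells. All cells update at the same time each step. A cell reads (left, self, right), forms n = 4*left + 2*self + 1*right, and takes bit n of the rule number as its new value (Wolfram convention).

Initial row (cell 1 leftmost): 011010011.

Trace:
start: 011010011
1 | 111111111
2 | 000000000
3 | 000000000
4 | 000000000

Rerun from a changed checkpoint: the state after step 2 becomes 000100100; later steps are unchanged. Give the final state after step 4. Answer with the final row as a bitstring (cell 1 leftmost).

011000011

state after step 2 := 000100100
3 | 001111110
4 | 011000011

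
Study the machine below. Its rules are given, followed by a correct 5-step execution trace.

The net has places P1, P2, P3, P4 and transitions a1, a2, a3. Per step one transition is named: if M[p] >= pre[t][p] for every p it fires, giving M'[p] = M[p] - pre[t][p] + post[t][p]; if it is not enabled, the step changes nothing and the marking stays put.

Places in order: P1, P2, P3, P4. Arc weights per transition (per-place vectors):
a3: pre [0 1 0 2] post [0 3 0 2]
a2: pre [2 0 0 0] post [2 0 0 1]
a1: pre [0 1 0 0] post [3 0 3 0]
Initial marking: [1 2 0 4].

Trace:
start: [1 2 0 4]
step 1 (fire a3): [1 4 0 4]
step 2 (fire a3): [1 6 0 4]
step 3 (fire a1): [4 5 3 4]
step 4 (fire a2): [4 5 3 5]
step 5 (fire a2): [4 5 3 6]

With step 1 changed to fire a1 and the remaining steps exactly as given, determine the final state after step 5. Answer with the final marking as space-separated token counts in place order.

(re-executing from step 1 with the substitution; state before step 1: [1 2 0 4])
step 1 (fire a1): [4 1 3 4]
step 2 (fire a3): [4 3 3 4]
step 3 (fire a1): [7 2 6 4]
step 4 (fire a2): [7 2 6 5]
step 5 (fire a2): [7 2 6 6]

7 2 6 6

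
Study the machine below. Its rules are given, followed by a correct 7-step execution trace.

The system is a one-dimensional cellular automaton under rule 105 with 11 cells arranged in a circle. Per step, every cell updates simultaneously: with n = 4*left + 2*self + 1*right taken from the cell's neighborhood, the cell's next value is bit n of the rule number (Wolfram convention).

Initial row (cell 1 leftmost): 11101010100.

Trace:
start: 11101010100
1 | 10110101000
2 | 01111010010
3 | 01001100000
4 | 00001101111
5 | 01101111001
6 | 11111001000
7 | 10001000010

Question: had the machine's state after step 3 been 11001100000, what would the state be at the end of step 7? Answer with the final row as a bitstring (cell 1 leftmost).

state after step 3 := 11001100000
4 | 11001101110
5 | 11001111011
6 | 01001001110
7 | 00000001010

00000001010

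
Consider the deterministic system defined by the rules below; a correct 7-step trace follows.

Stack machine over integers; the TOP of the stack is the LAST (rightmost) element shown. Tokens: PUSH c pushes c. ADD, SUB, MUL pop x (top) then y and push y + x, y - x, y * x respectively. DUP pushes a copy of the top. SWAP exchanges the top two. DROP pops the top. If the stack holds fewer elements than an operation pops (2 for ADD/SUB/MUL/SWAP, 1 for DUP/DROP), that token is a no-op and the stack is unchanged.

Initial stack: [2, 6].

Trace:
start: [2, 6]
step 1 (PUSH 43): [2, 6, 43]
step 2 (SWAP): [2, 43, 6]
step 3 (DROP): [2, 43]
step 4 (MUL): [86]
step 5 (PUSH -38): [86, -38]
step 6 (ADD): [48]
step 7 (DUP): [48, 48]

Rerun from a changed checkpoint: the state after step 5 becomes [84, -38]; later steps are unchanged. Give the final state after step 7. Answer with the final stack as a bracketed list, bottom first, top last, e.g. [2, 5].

state after step 5 := [84, -38]
step 6 (ADD): [46]
step 7 (DUP): [46, 46]

[46, 46]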